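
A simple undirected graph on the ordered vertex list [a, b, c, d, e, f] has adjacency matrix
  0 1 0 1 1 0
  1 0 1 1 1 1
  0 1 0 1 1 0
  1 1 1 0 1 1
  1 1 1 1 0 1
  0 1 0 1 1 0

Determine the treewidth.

3

A width-3 tree decomposition is:
Bags: B1 = {b, d, e, f}  B2 = {a, b, d, e}  B3 = {b, c, d, e}
Tree: B1–B2, B1–B3
The largest bag has 4 vertices, giving width 3; this decomposition certifies tw(G) ≤ 3. Conversely, {a, b, d, e} is a clique of size 4, and the vertices of any clique must share a bag in every tree decomposition; so some bag has ≥ 4 vertices and tw(G) ≥ 3. Hence tw(G) = 3 exactly.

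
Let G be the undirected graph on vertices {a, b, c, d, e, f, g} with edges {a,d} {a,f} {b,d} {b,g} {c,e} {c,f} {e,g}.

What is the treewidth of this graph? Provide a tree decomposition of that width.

Treewidth 2.
Bags: B1 = {a, b, d}  B2 = {a, b, f}  B3 = {b, c, f}  B4 = {b, c, e}  B5 = {b, e, g}
Tree: B1–B2, B2–B3, B3–B4, B4–B5

The largest bag has 3 vertices, giving width 2; this decomposition certifies tw(G) ≤ 2. For the lower bound, G contains the cycle b–d–a–f–c–e–g–b, so G is not a forest; only forests have treewidth ≤ 1, hence tw(G) ≥ 2. Therefore the treewidth is 2.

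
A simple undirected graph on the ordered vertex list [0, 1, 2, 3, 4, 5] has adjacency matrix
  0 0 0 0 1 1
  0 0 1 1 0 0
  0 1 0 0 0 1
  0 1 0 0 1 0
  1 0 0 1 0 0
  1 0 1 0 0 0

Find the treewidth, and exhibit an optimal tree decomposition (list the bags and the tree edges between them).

Treewidth 2.
Bags: B1 = {0, 2, 5}  B2 = {0, 2, 4}  B3 = {2, 3, 4}  B4 = {1, 2, 3}
Tree: B1–B2, B2–B3, B3–B4

The largest bag has 3 vertices, giving width 2; this decomposition certifies tw(G) ≤ 2. Since 2–5–0–4–3–1–2 is a cycle in G, G is not acyclic. Forests are exactly the graphs of treewidth ≤ 1, so tw(G) ≥ 2. Combining the bounds, tw(G) = 2.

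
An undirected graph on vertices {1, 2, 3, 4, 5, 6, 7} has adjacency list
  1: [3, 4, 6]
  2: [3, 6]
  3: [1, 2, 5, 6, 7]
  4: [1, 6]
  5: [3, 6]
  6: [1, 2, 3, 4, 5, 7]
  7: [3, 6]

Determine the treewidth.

2

A width-2 tree decomposition is:
Bags: B1 = {1, 3, 6}  B2 = {2, 3, 6}  B3 = {1, 4, 6}  B4 = {3, 5, 6}  B5 = {3, 6, 7}
Tree: B1–B2, B1–B3, B2–B4, B4–B5
Each bag holds 3 vertices, so the decomposition has width 2, which upper-bounds the treewidth. On the other hand G contains the 3-clique {1, 3, 6}. A clique must lie in a single bag of any decomposition, so no decomposition can have width below 2. The upper and lower bounds meet at 2, so that is the treewidth.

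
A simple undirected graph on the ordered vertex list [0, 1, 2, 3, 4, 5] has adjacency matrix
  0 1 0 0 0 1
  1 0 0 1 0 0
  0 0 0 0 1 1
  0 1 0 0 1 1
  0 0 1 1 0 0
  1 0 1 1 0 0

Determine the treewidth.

A width-2 tree decomposition is:
Bags: B1 = {2, 4, 5}  B2 = {3, 4, 5}  B3 = {0, 3, 5}  B4 = {0, 1, 3}
Tree: B1–B2, B2–B3, B3–B4
Each bag holds 3 vertices, so the decomposition has width 2, which upper-bounds the treewidth. Since 2–4–3–5–2 is a cycle in G, G is not acyclic. Forests are exactly the graphs of treewidth ≤ 1, so tw(G) ≥ 2. Combining the bounds, tw(G) = 2.

2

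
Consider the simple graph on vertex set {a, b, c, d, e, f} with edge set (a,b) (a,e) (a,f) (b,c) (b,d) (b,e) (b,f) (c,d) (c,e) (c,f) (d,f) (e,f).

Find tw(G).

A width-3 tree decomposition is:
Bags: B1 = {a, b, e, f}  B2 = {b, c, e, f}  B3 = {b, c, d, f}
Tree: B1–B2, B2–B3
The largest bag has 4 vertices, giving width 3; this decomposition certifies tw(G) ≤ 3. Conversely, {b, c, d, f} is a clique of size 4, and the vertices of any clique must share a bag in every tree decomposition; so some bag has ≥ 4 vertices and tw(G) ≥ 3. Combining the bounds, tw(G) = 3.

3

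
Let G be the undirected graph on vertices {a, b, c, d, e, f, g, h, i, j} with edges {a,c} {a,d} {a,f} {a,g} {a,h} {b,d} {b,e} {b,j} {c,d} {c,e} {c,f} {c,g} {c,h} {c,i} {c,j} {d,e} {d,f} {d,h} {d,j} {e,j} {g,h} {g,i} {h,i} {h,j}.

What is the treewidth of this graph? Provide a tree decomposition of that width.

Treewidth 3.
One such decomposition:
Bags: B1 = {c, d, h, j}  B2 = {c, d, e, j}  B3 = {a, c, d, h}  B4 = {a, c, d, f}  B5 = {b, d, e, j}  B6 = {a, c, g, h}  B7 = {c, g, h, i}
Tree: B1–B2, B1–B3, B3–B4, B2–B5, B3–B6, B6–B7

The largest bag has 4 vertices, giving width 3; this decomposition certifies tw(G) ≤ 3. On the other hand G contains the 4-clique {c, d, e, j}. A clique must lie in a single bag of any decomposition, so no decomposition can have width below 3. The upper and lower bounds meet at 3, so that is the treewidth.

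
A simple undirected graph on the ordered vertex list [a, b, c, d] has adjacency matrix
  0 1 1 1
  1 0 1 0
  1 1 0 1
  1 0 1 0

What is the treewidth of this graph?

2

A width-2 tree decomposition is:
Bags: B1 = {a, b, c}  B2 = {a, c, d}
Tree: B1–B2
The largest bag has 3 vertices, giving width 2; this decomposition certifies tw(G) ≤ 2. On the other hand G contains the 3-clique {a, c, d}. A clique must lie in a single bag of any decomposition, so no decomposition can have width below 2. Hence tw(G) = 2 exactly.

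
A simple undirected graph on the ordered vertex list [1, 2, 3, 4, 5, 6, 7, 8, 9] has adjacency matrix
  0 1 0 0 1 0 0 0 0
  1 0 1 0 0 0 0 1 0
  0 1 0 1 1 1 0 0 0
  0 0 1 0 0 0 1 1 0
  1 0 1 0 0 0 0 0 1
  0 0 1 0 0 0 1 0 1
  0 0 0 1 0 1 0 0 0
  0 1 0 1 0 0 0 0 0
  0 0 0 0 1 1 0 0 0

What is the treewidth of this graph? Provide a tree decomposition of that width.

Every bag has size at most 4, so the width is 4 − 1 = 3 and tw(G) ≤ 3. For the lower bound: the 4 vertex sets {1,2,8}, {4}, {3}, {5,6,7,9} are disjoint, each induces a connected subgraph, and every pair is joined by at least one edge of G. Contracting each set to a single vertex therefore yields K_{4} as a minor, and since treewidth is minor-monotone, tw(G) ≥ tw(K_{4}) = 3. Therefore the treewidth is 3.

Treewidth 3.
Bags: B1 = {1, 2, 4, 8}  B2 = {1, 2, 3, 4}  B3 = {1, 3, 4, 5}  B4 = {3, 4, 5, 7}  B5 = {3, 5, 6, 7}  B6 = {5, 6, 7, 9}
Tree: B1–B2, B2–B3, B3–B4, B4–B5, B5–B6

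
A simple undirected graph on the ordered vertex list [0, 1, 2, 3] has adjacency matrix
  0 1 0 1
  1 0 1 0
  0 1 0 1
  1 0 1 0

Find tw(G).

2

A width-2 tree decomposition is:
Bags: B1 = {0, 2, 3}  B2 = {0, 1, 2}
Tree: B1–B2
The largest bag has 3 vertices, giving width 2; this decomposition certifies tw(G) ≤ 2. For the lower bound, G contains the cycle 0–3–2–1–0, so G is not a forest; only forests have treewidth ≤ 1, hence tw(G) ≥ 2. Hence tw(G) = 2 exactly.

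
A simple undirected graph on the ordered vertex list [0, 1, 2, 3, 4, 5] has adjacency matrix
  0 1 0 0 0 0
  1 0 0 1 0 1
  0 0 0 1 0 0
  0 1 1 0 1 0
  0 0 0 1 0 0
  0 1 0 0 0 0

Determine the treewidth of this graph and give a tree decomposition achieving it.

Treewidth 1.
Bags: B1 = {2, 3}  B2 = {3, 4}  B3 = {1, 3}  B4 = {0, 1}  B5 = {1, 5}
Tree: B1–B2, B1–B3, B3–B4, B3–B5

Each bag holds 2 vertices, so the decomposition has width 1, which upper-bounds the treewidth. G has an edge, so its treewidth is at least 1. Therefore the treewidth is 1.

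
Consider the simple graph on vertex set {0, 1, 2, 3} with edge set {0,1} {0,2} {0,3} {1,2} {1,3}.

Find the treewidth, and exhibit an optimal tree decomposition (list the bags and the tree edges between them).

Every bag has size at most 3, so the width is 3 − 1 = 2 and tw(G) ≤ 2. For the lower bound, the 3 vertices {0, 1, 2} are pairwise adjacent, and any tree decomposition puts a clique entirely inside one bag — forcing width ≥ 2. Combining the bounds, tw(G) = 2.

Treewidth 2.
Bags: B1 = {0, 1, 3}  B2 = {0, 1, 2}
Tree: B1–B2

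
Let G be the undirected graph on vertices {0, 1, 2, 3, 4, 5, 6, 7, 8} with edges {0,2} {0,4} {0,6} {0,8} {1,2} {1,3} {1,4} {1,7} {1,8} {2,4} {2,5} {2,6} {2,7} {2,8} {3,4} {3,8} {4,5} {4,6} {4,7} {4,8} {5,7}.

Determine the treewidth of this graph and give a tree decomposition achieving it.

Each bag holds 4 vertices, so the decomposition has width 3, which upper-bounds the treewidth. For the lower bound, the 4 vertices {0, 2, 4, 8} are pairwise adjacent, and any tree decomposition puts a clique entirely inside one bag — forcing width ≥ 3. The upper and lower bounds meet at 3, so that is the treewidth.

Treewidth 3.
One such decomposition:
Bags: B1 = {1, 2, 4, 8}  B2 = {1, 3, 4, 8}  B3 = {0, 2, 4, 8}  B4 = {1, 2, 4, 7}  B5 = {2, 4, 5, 7}  B6 = {0, 2, 4, 6}
Tree: B1–B2, B1–B3, B1–B4, B4–B5, B3–B6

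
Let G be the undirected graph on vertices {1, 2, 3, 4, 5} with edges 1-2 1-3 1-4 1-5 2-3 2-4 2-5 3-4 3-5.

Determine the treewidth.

3

A width-3 tree decomposition is:
Bags: B1 = {1, 2, 3, 5}  B2 = {1, 2, 3, 4}
Tree: B1–B2
Each bag holds 4 vertices, so the decomposition has width 3, which upper-bounds the treewidth. Conversely, {1, 2, 3, 4} is a clique of size 4, and the vertices of any clique must share a bag in every tree decomposition; so some bag has ≥ 4 vertices and tw(G) ≥ 3. Combining the bounds, tw(G) = 3.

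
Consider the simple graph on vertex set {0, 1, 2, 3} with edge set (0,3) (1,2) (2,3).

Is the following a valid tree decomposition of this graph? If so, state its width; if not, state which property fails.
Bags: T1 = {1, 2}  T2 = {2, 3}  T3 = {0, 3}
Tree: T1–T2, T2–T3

Yes; width 1.

Every vertex of G appears in some bag (union = {0, 1, 2, 3}); every edge is covered by a bag; and for each vertex v the set of bags containing v is connected in the bag tree. The decomposition is therefore valid. The largest bag has 2 vertices, so the width is 1.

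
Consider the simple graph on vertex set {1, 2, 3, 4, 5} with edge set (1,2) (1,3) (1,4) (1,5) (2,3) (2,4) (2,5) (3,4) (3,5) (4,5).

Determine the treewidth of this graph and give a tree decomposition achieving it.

Treewidth 4.
One such decomposition:
Bags: B1 = {1, 2, 3, 4, 5}
Tree: (single bag)

A single bag containing all 5 vertices is trivially a valid decomposition of width 4. On the other hand G contains the 5-clique {1, 2, 3, 4, 5}. A clique must lie in a single bag of any decomposition, so no decomposition can have width below 4. The upper and lower bounds meet at 4, so that is the treewidth.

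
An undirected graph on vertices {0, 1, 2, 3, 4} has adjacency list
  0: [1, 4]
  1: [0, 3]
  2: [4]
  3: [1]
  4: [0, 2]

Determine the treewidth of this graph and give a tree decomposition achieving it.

Each bag holds 2 vertices, so the decomposition has width 1, which upper-bounds the treewidth. Since G has at least one edge (e.g. 2–4), it is not an edgeless graph, so tw(G) ≥ 1. Therefore the treewidth is 1.

Treewidth 1.
Bags: B1 = {2, 4}  B2 = {0, 4}  B3 = {0, 1}  B4 = {1, 3}
Tree: B1–B2, B2–B3, B3–B4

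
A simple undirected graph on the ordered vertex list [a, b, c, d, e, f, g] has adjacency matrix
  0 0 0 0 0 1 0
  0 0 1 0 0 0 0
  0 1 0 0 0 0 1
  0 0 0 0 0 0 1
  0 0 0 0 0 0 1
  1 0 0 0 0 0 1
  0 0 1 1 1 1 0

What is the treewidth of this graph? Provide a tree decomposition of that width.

Treewidth 1.
One optimal decomposition is:
Bags: B1 = {f, g}  B2 = {c, g}  B3 = {d, g}  B4 = {b, c}  B5 = {a, f}  B6 = {e, g}
Tree: B1–B2, B1–B3, B2–B4, B1–B5, B2–B6

The largest bag has 2 vertices, giving width 1; this decomposition certifies tw(G) ≤ 1. G has an edge, so its treewidth is at least 1. Combining the bounds, tw(G) = 1.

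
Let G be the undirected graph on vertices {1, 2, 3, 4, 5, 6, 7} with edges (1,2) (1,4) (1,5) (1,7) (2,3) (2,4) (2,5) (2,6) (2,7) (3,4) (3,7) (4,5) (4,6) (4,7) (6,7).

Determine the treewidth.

A width-3 tree decomposition is:
Bags: B1 = {2, 4, 6, 7}  B2 = {2, 3, 4, 7}  B3 = {1, 2, 4, 7}  B4 = {1, 2, 4, 5}
Tree: B1–B2, B2–B3, B3–B4
The largest bag has 4 vertices, giving width 3; this decomposition certifies tw(G) ≤ 3. Conversely, {1, 2, 4, 5} is a clique of size 4, and the vertices of any clique must share a bag in every tree decomposition; so some bag has ≥ 4 vertices and tw(G) ≥ 3. Combining the bounds, tw(G) = 3.

3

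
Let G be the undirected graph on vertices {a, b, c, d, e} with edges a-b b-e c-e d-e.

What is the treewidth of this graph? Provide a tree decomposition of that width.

Each bag holds 2 vertices, so the decomposition has width 1, which upper-bounds the treewidth. G has an edge, so its treewidth is at least 1. Therefore the treewidth is 1.

Treewidth 1.
One optimal decomposition is:
Bags: B1 = {a, b}  B2 = {b, e}  B3 = {d, e}  B4 = {c, e}
Tree: B1–B2, B2–B3, B3–B4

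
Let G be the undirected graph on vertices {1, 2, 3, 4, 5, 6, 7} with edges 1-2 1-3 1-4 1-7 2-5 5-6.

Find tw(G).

A width-1 tree decomposition is:
Bags: B1 = {2, 5}  B2 = {1, 2}  B3 = {1, 7}  B4 = {5, 6}  B5 = {1, 4}  B6 = {1, 3}
Tree: B1–B2, B2–B3, B1–B4, B2–B5, B2–B6
Each bag holds 2 vertices, so the decomposition has width 1, which upper-bounds the treewidth. G has an edge, so its treewidth is at least 1. The upper and lower bounds meet at 1, so that is the treewidth.

1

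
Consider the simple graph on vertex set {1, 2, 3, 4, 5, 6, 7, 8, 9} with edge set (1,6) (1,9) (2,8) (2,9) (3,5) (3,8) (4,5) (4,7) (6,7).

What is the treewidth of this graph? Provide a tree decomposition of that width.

Treewidth 2.
Bags: B1 = {1, 2, 9}  B2 = {1, 2, 6}  B3 = {2, 6, 7}  B4 = {2, 4, 7}  B5 = {2, 4, 5}  B6 = {2, 3, 5}  B7 = {2, 3, 8}
Tree: B1–B2, B2–B3, B3–B4, B4–B5, B5–B6, B6–B7

Each bag holds 3 vertices, so the decomposition has width 2, which upper-bounds the treewidth. Since 2–9–1–6–7–4–5–3–8–2 is a cycle in G, G is not acyclic. Forests are exactly the graphs of treewidth ≤ 1, so tw(G) ≥ 2. The upper and lower bounds meet at 2, so that is the treewidth.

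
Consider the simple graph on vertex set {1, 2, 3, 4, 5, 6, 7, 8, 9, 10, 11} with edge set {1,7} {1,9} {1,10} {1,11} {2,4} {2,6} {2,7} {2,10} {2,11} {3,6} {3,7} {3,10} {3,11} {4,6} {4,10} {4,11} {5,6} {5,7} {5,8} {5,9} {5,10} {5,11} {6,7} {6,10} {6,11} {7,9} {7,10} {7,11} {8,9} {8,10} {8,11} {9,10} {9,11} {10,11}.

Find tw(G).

A width-4 tree decomposition is:
Bags: B1 = {5, 6, 7, 10, 11}  B2 = {5, 7, 9, 10, 11}  B3 = {2, 6, 7, 10, 11}  B4 = {3, 6, 7, 10, 11}  B5 = {1, 7, 9, 10, 11}  B6 = {5, 8, 9, 10, 11}  B7 = {2, 4, 6, 10, 11}
Tree: B1–B2, B1–B3, B3–B4, B2–B5, B2–B6, B3–B7
The largest bag has 5 vertices, giving width 4; this decomposition certifies tw(G) ≤ 4. For the lower bound, the 5 vertices {5, 8, 9, 10, 11} are pairwise adjacent, and any tree decomposition puts a clique entirely inside one bag — forcing width ≥ 4. The upper and lower bounds meet at 4, so that is the treewidth.

4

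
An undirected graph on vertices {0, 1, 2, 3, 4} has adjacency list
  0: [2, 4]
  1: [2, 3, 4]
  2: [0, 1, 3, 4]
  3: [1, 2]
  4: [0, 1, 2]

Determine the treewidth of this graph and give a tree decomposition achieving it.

Each bag holds 3 vertices, so the decomposition has width 2, which upper-bounds the treewidth. For the lower bound, the 3 vertices {0, 2, 4} are pairwise adjacent, and any tree decomposition puts a clique entirely inside one bag — forcing width ≥ 2. The upper and lower bounds meet at 2, so that is the treewidth.

Treewidth 2.
One such decomposition:
Bags: B1 = {1, 2, 4}  B2 = {0, 2, 4}  B3 = {1, 2, 3}
Tree: B1–B2, B1–B3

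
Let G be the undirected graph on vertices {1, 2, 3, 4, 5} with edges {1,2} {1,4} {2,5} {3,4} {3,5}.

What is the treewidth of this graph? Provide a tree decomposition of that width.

Every bag has size at most 3, so the width is 3 − 1 = 2 and tw(G) ≤ 2. The edges 2–5–3–4–1–2 form a cycle, so G is not a tree and its treewidth is at least 2. Therefore the treewidth is 2.

Treewidth 2.
One optimal decomposition is:
Bags: B1 = {2, 3, 5}  B2 = {2, 3, 4}  B3 = {1, 2, 4}
Tree: B1–B2, B2–B3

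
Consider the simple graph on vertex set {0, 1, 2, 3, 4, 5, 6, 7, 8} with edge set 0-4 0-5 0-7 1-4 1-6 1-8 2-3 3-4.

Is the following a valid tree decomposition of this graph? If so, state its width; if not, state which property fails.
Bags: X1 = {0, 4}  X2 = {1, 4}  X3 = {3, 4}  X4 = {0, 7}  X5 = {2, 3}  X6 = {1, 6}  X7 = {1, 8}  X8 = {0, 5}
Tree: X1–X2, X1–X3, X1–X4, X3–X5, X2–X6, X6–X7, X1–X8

Checking the three conditions: (i) the bags cover all of {0, 1, 2, 3, 4, 5, 6, 7, 8}; (ii) for each edge, some bag contains both endpoints; (iii) the bags containing any fixed vertex form a subtree. All hold, so the decomposition is valid with width 2 − 1 = 1.

Yes; width 1.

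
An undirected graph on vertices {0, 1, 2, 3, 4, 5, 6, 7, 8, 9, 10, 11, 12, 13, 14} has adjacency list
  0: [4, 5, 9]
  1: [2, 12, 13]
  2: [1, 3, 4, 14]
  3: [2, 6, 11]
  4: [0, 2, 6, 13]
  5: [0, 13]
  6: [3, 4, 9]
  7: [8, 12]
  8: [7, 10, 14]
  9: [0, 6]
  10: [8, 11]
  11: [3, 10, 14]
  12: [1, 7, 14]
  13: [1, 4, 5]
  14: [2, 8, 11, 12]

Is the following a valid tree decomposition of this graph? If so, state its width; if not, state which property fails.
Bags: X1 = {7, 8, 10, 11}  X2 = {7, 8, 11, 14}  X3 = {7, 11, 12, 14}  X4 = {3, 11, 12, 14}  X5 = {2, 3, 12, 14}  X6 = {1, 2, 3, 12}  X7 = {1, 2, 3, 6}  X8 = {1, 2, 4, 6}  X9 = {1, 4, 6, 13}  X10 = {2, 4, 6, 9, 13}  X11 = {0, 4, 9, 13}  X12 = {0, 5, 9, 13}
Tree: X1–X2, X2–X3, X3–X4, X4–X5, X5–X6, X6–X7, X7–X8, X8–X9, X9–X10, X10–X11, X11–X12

No — bags containing vertex 2 are not connected in the tree.

A tree decomposition must satisfy three properties: every vertex lies in some bag; for every edge, both endpoints lie together in some bag; and for every vertex, the bags containing it form a connected subtree. Here bags containing vertex 2 are not connected in the tree, so the decomposition is invalid.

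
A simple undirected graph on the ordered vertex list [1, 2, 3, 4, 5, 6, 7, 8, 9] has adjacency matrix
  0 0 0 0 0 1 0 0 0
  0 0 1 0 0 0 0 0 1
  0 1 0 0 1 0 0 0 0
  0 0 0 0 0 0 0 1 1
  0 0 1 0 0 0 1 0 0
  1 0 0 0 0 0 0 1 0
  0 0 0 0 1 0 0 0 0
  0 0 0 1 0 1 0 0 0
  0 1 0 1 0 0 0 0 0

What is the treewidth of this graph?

1

A width-1 tree decomposition is:
Bags: B1 = {5, 7}  B2 = {3, 5}  B3 = {2, 3}  B4 = {2, 9}  B5 = {4, 9}  B6 = {4, 8}  B7 = {6, 8}  B8 = {1, 6}
Tree: B1–B2, B2–B3, B3–B4, B4–B5, B5–B6, B6–B7, B7–B8
The largest bag has 2 vertices, giving width 1; this decomposition certifies tw(G) ≤ 1. G has an edge, so its treewidth is at least 1. Combining the bounds, tw(G) = 1.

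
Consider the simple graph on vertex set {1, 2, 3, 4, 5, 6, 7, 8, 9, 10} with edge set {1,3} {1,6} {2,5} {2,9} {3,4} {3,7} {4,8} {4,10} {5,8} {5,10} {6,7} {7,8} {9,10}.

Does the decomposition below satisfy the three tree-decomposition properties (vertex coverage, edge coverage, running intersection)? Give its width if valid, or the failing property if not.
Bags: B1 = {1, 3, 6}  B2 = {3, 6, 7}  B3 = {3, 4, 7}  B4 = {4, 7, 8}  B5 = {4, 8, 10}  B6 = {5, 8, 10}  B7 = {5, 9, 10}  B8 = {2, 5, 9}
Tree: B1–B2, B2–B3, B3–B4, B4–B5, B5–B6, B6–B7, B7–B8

Every vertex of G appears in some bag (union = {1, 2, 3, 4, 5, 6, 7, 8, 9, 10}); every edge is covered by a bag; and for each vertex v the set of bags containing v is connected in the bag tree. The decomposition is therefore valid. The largest bag has 3 vertices, so the width is 2.

Yes; width 2.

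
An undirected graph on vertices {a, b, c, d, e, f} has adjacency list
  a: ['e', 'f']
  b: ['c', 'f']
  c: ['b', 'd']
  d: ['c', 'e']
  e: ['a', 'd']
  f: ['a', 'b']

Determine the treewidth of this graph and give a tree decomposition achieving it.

Treewidth 2.
One optimal decomposition is:
Bags: B1 = {c, d, e}  B2 = {a, c, e}  B3 = {a, c, f}  B4 = {b, c, f}
Tree: B1–B2, B2–B3, B3–B4

The largest bag has 3 vertices, giving width 2; this decomposition certifies tw(G) ≤ 2. Since c–d–e–a–f–b–c is a cycle in G, G is not acyclic. Forests are exactly the graphs of treewidth ≤ 1, so tw(G) ≥ 2. The upper and lower bounds meet at 2, so that is the treewidth.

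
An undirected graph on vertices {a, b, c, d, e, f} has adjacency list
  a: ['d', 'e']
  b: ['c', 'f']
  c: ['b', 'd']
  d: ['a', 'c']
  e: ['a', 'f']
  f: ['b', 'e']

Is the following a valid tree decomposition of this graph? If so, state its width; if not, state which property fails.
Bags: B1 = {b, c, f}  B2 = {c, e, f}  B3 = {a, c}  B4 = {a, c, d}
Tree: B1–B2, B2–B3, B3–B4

No — edge (e,a) lies in no bag.

A tree decomposition must satisfy three properties: every vertex lies in some bag; for every edge, both endpoints lie together in some bag; and for every vertex, the bags containing it form a connected subtree. Here edge (e,a) lies in no bag, so the decomposition is invalid.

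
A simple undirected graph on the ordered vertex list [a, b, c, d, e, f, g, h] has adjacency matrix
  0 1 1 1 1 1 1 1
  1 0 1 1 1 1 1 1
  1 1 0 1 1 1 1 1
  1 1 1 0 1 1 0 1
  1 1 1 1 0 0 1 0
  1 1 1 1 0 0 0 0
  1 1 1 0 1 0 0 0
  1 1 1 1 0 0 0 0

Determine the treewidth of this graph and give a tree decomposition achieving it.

Every bag has size at most 5, so the width is 5 − 1 = 4 and tw(G) ≤ 4. Conversely, {a, b, c, d, e} is a clique of size 5, and the vertices of any clique must share a bag in every tree decomposition; so some bag has ≥ 5 vertices and tw(G) ≥ 4. Combining the bounds, tw(G) = 4.

Treewidth 4.
One such decomposition:
Bags: B1 = {a, b, c, d, h}  B2 = {a, b, c, d, f}  B3 = {a, b, c, d, e}  B4 = {a, b, c, e, g}
Tree: B1–B2, B2–B3, B3–B4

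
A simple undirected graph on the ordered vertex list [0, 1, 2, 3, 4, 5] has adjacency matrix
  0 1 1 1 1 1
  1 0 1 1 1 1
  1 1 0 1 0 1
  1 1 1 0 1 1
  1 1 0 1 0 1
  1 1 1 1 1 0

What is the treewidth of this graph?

4

A width-4 tree decomposition is:
Bags: B1 = {0, 1, 2, 3, 5}  B2 = {0, 1, 3, 4, 5}
Tree: B1–B2
Every bag has size at most 5, so the width is 5 − 1 = 4 and tw(G) ≤ 4. Conversely, {0, 1, 2, 3, 5} is a clique of size 5, and the vertices of any clique must share a bag in every tree decomposition; so some bag has ≥ 5 vertices and tw(G) ≥ 4. Combining the bounds, tw(G) = 4.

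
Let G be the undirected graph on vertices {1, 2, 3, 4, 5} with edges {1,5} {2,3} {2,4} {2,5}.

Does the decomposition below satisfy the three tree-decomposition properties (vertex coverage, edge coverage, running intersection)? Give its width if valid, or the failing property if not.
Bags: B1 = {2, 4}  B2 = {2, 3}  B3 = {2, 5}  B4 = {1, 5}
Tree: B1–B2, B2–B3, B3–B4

Yes; width 1.

Vertex coverage: the bags together contain {1, 2, 3, 4, 5}, the full vertex set. Edge coverage: each edge of G has both endpoints in at least one bag. Running intersection: for every vertex, the bags containing it form a connected subtree. All three properties hold, so this is a valid tree decomposition of width max|bag| − 1 = 1, and hence tw(G) ≤ 1.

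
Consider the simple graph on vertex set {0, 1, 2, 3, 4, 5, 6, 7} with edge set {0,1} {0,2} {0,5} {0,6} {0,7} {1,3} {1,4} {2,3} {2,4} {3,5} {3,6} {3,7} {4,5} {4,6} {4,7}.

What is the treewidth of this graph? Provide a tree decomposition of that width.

Every bag has size at most 4, so the width is 4 − 1 = 3 and tw(G) ≤ 3. For the lower bound: the 4 vertex sets {0,2}, {4,7}, {3}, {5} are disjoint, each induces a connected subgraph, and every pair is joined by at least one edge of G. Contracting each set to a single vertex therefore yields K_{4} as a minor, and since treewidth is minor-monotone, tw(G) ≥ tw(K_{4}) = 3. Therefore the treewidth is 3.

Treewidth 3.
One such decomposition:
Bags: B1 = {0, 2, 3, 4}  B2 = {0, 3, 4, 7}  B3 = {0, 3, 4, 5}  B4 = {0, 1, 3, 4}  B5 = {0, 3, 4, 6}
Tree: B1–B2, B2–B3, B3–B4, B4–B5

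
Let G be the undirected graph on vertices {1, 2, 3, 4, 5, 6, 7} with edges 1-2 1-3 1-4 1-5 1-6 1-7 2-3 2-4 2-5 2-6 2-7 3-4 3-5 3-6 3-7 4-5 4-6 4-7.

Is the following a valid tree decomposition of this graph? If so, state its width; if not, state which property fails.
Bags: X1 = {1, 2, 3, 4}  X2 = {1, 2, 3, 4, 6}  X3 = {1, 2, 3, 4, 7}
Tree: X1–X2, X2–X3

A tree decomposition must satisfy three properties: every vertex lies in some bag; for every edge, both endpoints lie together in some bag; and for every vertex, the bags containing it form a connected subtree. Here vertex 5 appears in no bag, so the decomposition is invalid.

No — vertex 5 appears in no bag.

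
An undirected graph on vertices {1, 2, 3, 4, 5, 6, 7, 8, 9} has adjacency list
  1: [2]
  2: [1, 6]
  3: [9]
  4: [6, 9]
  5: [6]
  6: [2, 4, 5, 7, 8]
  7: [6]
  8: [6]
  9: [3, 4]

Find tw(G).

A width-1 tree decomposition is:
Bags: B1 = {5, 6}  B2 = {2, 6}  B3 = {4, 6}  B4 = {6, 7}  B5 = {6, 8}  B6 = {1, 2}  B7 = {4, 9}  B8 = {3, 9}
Tree: B1–B2, B1–B3, B3–B4, B2–B5, B2–B6, B3–B7, B7–B8
Every bag has size at most 2, so the width is 2 − 1 = 1 and tw(G) ≤ 1. Since G has at least one edge (e.g. 5–6), it is not an edgeless graph, so tw(G) ≥ 1. Combining the bounds, tw(G) = 1.

1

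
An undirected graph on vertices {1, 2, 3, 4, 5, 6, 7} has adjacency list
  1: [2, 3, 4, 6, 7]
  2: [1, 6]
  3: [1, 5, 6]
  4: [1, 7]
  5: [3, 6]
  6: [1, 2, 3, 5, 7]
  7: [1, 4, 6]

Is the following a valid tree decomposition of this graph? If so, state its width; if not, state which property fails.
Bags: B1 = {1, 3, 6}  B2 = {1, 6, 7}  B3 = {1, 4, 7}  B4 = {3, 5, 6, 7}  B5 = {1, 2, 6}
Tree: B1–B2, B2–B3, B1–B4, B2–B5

A tree decomposition must satisfy three properties: every vertex lies in some bag; for every edge, both endpoints lie together in some bag; and for every vertex, the bags containing it form a connected subtree. Here bags containing vertex 7 are not connected in the tree, so the decomposition is invalid.

No — bags containing vertex 7 are not connected in the tree.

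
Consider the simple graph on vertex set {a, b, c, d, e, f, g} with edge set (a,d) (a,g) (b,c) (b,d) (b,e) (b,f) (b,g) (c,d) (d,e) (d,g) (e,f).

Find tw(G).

2

A width-2 tree decomposition is:
Bags: B1 = {b, d, g}  B2 = {b, d, e}  B3 = {a, d, g}  B4 = {b, e, f}  B5 = {b, c, d}
Tree: B1–B2, B1–B3, B2–B4, B2–B5
Every bag has size at most 3, so the width is 3 − 1 = 2 and tw(G) ≤ 2. Conversely, {a, d, g} is a clique of size 3, and the vertices of any clique must share a bag in every tree decomposition; so some bag has ≥ 3 vertices and tw(G) ≥ 2. Combining the bounds, tw(G) = 2.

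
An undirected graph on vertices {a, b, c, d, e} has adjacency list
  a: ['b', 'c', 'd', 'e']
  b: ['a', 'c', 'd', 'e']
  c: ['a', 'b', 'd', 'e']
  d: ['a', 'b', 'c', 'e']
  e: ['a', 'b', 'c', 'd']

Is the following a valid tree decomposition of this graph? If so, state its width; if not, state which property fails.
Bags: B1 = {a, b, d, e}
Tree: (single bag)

A tree decomposition must satisfy three properties: every vertex lies in some bag; for every edge, both endpoints lie together in some bag; and for every vertex, the bags containing it form a connected subtree. Here vertex c appears in no bag, so the decomposition is invalid.

No — vertex c appears in no bag.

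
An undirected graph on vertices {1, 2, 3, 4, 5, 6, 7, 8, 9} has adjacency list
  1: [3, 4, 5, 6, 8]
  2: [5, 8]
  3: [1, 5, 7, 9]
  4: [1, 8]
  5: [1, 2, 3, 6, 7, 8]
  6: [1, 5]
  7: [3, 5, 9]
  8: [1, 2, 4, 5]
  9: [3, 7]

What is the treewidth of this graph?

A width-2 tree decomposition is:
Bags: B1 = {1, 4, 8}  B2 = {1, 5, 8}  B3 = {2, 5, 8}  B4 = {1, 3, 5}  B5 = {3, 5, 7}  B6 = {1, 5, 6}  B7 = {3, 7, 9}
Tree: B1–B2, B2–B3, B2–B4, B4–B5, B4–B6, B5–B7
The largest bag has 3 vertices, giving width 2; this decomposition certifies tw(G) ≤ 2. For the lower bound, the 3 vertices {3, 7, 9} are pairwise adjacent, and any tree decomposition puts a clique entirely inside one bag — forcing width ≥ 2. The upper and lower bounds meet at 2, so that is the treewidth.

2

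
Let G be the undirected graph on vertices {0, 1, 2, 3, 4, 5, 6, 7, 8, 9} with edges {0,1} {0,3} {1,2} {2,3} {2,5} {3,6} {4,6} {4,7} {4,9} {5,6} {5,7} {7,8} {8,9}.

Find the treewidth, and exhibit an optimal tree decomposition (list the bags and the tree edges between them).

Each bag holds 3 vertices, so the decomposition has width 2, which upper-bounds the treewidth. The edges 8–9–4–7–8 form a cycle, so G is not a tree and its treewidth is at least 2. Hence tw(G) = 2 exactly.

Treewidth 2.
Bags: B1 = {7, 8, 9}  B2 = {4, 7, 9}  B3 = {4, 5, 7}  B4 = {4, 5, 6}  B5 = {2, 5, 6}  B6 = {2, 3, 6}  B7 = {1, 2, 3}  B8 = {0, 1, 3}
Tree: B1–B2, B2–B3, B3–B4, B4–B5, B5–B6, B6–B7, B7–B8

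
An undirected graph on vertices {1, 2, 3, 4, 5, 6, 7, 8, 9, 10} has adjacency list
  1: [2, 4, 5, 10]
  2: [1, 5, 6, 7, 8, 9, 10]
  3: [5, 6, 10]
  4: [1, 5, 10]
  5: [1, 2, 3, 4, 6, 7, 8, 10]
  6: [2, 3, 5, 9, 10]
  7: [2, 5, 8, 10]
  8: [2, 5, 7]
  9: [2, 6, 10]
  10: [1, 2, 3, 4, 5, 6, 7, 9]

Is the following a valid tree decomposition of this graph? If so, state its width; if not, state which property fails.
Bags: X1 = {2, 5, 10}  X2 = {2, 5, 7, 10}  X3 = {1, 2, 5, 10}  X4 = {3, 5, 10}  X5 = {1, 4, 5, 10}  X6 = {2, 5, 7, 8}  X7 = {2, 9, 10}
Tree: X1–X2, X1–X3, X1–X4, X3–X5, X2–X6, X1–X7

No — vertex 6 appears in no bag.

A tree decomposition must satisfy three properties: every vertex lies in some bag; for every edge, both endpoints lie together in some bag; and for every vertex, the bags containing it form a connected subtree. Here vertex 6 appears in no bag, so the decomposition is invalid.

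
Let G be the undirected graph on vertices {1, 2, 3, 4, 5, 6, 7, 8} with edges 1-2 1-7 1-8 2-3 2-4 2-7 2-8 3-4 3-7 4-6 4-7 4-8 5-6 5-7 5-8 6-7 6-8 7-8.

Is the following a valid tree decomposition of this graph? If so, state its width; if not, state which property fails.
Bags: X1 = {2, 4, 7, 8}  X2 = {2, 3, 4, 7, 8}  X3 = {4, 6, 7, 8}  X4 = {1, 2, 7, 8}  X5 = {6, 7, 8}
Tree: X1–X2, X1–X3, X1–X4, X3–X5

A tree decomposition must satisfy three properties: every vertex lies in some bag; for every edge, both endpoints lie together in some bag; and for every vertex, the bags containing it form a connected subtree. Here vertex 5 appears in no bag, so the decomposition is invalid.

No — vertex 5 appears in no bag.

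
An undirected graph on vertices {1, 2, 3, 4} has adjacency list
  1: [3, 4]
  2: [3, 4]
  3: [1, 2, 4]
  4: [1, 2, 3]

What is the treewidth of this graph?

A width-2 tree decomposition is:
Bags: B1 = {1, 3, 4}  B2 = {2, 3, 4}
Tree: B1–B2
The largest bag has 3 vertices, giving width 2; this decomposition certifies tw(G) ≤ 2. Conversely, {1, 3, 4} is a clique of size 3, and the vertices of any clique must share a bag in every tree decomposition; so some bag has ≥ 3 vertices and tw(G) ≥ 2. Combining the bounds, tw(G) = 2.

2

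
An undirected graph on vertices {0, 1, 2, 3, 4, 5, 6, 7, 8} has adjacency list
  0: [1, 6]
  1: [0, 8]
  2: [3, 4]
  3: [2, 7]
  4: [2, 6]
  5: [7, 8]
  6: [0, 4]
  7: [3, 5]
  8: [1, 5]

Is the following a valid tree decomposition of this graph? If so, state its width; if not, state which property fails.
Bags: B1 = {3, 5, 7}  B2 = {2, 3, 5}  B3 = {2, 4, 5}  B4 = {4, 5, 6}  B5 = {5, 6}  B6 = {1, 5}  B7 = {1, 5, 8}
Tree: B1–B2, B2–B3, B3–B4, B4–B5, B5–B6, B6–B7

No — vertex 0 appears in no bag.

A tree decomposition must satisfy three properties: every vertex lies in some bag; for every edge, both endpoints lie together in some bag; and for every vertex, the bags containing it form a connected subtree. Here vertex 0 appears in no bag, so the decomposition is invalid.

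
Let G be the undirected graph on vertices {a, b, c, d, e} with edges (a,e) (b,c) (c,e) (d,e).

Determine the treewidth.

A width-1 tree decomposition is:
Bags: B1 = {b, c}  B2 = {c, e}  B3 = {d, e}  B4 = {a, e}
Tree: B1–B2, B2–B3, B3–B4
Each bag holds 2 vertices, so the decomposition has width 1, which upper-bounds the treewidth. G has an edge, so its treewidth is at least 1. The upper and lower bounds meet at 1, so that is the treewidth.

1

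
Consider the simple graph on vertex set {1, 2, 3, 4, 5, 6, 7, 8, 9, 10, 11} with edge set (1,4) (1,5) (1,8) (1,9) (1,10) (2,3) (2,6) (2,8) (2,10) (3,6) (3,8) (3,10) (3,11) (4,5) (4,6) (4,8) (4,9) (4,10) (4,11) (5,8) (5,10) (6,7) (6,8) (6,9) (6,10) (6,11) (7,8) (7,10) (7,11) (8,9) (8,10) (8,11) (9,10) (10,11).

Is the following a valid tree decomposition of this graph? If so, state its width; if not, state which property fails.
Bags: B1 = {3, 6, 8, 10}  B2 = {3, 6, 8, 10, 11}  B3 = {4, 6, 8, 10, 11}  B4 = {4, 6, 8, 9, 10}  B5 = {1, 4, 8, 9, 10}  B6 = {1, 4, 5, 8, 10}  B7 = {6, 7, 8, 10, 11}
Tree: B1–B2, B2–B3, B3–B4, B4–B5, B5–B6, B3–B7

A tree decomposition must satisfy three properties: every vertex lies in some bag; for every edge, both endpoints lie together in some bag; and for every vertex, the bags containing it form a connected subtree. Here vertex 2 appears in no bag, so the decomposition is invalid.

No — vertex 2 appears in no bag.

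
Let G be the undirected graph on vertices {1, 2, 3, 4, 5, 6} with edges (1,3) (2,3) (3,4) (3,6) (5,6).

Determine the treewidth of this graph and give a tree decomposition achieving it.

Treewidth 1.
One such decomposition:
Bags: B1 = {3, 6}  B2 = {2, 3}  B3 = {3, 4}  B4 = {1, 3}  B5 = {5, 6}
Tree: B1–B2, B1–B3, B1–B4, B1–B5

The largest bag has 2 vertices, giving width 1; this decomposition certifies tw(G) ≤ 1. Any graph with an edge has treewidth ≥ 1, and G has the edge 6–3. Combining the bounds, tw(G) = 1.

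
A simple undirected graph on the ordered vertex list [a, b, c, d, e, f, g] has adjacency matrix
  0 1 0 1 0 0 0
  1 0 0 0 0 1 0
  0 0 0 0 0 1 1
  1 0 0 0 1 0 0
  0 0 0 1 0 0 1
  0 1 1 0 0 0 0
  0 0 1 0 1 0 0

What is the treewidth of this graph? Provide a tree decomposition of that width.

Treewidth 2.
One optimal decomposition is:
Bags: B1 = {d, e, g}  B2 = {c, d, g}  B3 = {c, d, f}  B4 = {b, d, f}  B5 = {a, b, d}
Tree: B1–B2, B2–B3, B3–B4, B4–B5

Each bag holds 3 vertices, so the decomposition has width 2, which upper-bounds the treewidth. For the lower bound, G contains the cycle d–e–g–c–f–b–a–d, so G is not a forest; only forests have treewidth ≤ 1, hence tw(G) ≥ 2. Therefore the treewidth is 2.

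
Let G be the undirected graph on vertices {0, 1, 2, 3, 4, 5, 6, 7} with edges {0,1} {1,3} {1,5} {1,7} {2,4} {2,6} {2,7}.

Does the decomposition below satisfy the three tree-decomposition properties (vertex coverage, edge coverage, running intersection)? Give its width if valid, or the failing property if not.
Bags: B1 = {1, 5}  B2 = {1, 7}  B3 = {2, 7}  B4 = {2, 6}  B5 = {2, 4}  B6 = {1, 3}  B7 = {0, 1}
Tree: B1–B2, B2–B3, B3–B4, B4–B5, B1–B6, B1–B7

Yes; width 1.

Every vertex of G appears in some bag (union = {0, 1, 2, 3, 4, 5, 6, 7}); every edge is covered by a bag; and for each vertex v the set of bags containing v is connected in the bag tree. The decomposition is therefore valid. The largest bag has 2 vertices, so the width is 1.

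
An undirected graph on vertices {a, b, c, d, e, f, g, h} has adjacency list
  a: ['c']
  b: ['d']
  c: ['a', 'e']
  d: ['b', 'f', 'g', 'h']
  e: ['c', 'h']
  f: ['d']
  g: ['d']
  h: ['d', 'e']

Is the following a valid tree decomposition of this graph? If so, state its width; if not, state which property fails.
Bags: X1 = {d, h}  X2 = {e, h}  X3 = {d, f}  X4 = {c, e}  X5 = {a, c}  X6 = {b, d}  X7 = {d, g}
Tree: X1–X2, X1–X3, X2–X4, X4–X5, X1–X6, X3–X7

Checking the three conditions: (i) the bags cover all of {a, b, c, d, e, f, g, h}; (ii) for each edge, some bag contains both endpoints; (iii) the bags containing any fixed vertex form a subtree. All hold, so the decomposition is valid with width 2 − 1 = 1.

Yes; width 1.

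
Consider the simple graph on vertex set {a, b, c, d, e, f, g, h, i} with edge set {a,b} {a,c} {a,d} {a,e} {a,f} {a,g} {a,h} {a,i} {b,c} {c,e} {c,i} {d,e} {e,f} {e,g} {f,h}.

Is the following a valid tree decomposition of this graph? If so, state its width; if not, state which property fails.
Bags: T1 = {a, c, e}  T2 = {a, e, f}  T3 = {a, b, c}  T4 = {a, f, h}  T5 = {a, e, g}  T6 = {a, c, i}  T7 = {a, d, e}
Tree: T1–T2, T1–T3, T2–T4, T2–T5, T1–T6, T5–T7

Yes; width 2.

Vertex coverage: the bags together contain {a, b, c, d, e, f, g, h, i}, the full vertex set. Edge coverage: each edge of G has both endpoints in at least one bag. Running intersection: for every vertex, the bags containing it form a connected subtree. All three properties hold, so this is a valid tree decomposition of width max|bag| − 1 = 2, and hence tw(G) ≤ 2.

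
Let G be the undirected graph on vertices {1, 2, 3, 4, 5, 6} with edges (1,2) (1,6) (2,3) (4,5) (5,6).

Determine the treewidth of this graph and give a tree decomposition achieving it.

Treewidth 1.
Bags: B1 = {2, 3}  B2 = {1, 2}  B3 = {1, 6}  B4 = {5, 6}  B5 = {4, 5}
Tree: B1–B2, B2–B3, B3–B4, B4–B5

The largest bag has 2 vertices, giving width 1; this decomposition certifies tw(G) ≤ 1. Since G has at least one edge (e.g. 3–2), it is not an edgeless graph, so tw(G) ≥ 1. Combining the bounds, tw(G) = 1.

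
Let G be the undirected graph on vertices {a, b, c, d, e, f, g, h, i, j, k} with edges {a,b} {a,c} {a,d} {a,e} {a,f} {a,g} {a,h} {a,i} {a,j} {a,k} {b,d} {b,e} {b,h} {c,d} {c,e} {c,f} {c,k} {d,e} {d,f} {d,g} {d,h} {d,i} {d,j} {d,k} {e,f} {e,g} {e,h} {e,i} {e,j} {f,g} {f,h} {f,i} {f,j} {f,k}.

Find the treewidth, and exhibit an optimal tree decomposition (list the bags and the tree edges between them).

Treewidth 4.
Bags: B1 = {a, d, e, f, g}  B2 = {a, d, e, f, i}  B3 = {a, d, e, f, j}  B4 = {a, c, d, e, f}  B5 = {a, c, d, f, k}  B6 = {a, d, e, f, h}  B7 = {a, b, d, e, h}
Tree: B1–B2, B2–B3, B2–B4, B4–B5, B2–B6, B6–B7

Each bag holds 5 vertices, so the decomposition has width 4, which upper-bounds the treewidth. Conversely, {a, d, e, f, g} is a clique of size 5, and the vertices of any clique must share a bag in every tree decomposition; so some bag has ≥ 5 vertices and tw(G) ≥ 4. Hence tw(G) = 4 exactly.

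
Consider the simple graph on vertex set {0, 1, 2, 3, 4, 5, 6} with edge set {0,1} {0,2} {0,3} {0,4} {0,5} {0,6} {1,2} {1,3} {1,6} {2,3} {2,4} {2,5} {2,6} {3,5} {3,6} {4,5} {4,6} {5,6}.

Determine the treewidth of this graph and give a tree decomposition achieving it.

Each bag holds 5 vertices, so the decomposition has width 4, which upper-bounds the treewidth. Conversely, {0, 1, 2, 3, 6} is a clique of size 5, and the vertices of any clique must share a bag in every tree decomposition; so some bag has ≥ 5 vertices and tw(G) ≥ 4. Therefore the treewidth is 4.

Treewidth 4.
One such decomposition:
Bags: B1 = {0, 2, 3, 5, 6}  B2 = {0, 2, 4, 5, 6}  B3 = {0, 1, 2, 3, 6}
Tree: B1–B2, B1–B3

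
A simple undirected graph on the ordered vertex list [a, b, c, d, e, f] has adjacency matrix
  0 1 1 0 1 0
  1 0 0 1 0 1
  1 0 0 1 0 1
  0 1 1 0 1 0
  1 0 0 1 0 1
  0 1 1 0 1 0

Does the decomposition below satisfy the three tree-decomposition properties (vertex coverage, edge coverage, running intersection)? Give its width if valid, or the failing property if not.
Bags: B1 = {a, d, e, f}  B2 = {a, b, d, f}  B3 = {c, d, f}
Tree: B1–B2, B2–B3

A tree decomposition must satisfy three properties: every vertex lies in some bag; for every edge, both endpoints lie together in some bag; and for every vertex, the bags containing it form a connected subtree. Here edge (a,c) lies in no bag, so the decomposition is invalid.

No — edge (a,c) lies in no bag.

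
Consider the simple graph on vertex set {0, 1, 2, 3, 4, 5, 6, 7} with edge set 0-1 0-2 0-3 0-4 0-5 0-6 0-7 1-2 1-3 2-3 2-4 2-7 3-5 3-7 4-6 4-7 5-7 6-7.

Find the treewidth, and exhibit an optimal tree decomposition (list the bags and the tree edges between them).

Each bag holds 4 vertices, so the decomposition has width 3, which upper-bounds the treewidth. On the other hand G contains the 4-clique {0, 1, 2, 3}. A clique must lie in a single bag of any decomposition, so no decomposition can have width below 3. Therefore the treewidth is 3.

Treewidth 3.
Bags: B1 = {0, 2, 4, 7}  B2 = {0, 2, 3, 7}  B3 = {0, 1, 2, 3}  B4 = {0, 3, 5, 7}  B5 = {0, 4, 6, 7}
Tree: B1–B2, B2–B3, B2–B4, B1–B5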